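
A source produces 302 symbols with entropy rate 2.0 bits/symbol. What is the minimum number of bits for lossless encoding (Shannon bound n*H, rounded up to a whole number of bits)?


Minimum bits >= n * H = 302 * 2.0 = 604.0, rounded up to a whole number of bits = 604

604 bits


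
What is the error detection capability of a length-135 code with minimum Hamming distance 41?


Detection capability = d_min - 1 = 41 - 1 = 40

40 errors


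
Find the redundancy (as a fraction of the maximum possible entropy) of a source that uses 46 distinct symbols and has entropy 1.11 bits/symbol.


H_max = log2(K) = log2(46) = 5.5236 bits/symbol. Redundancy = 1 - H/H_max = 1 - 1.11/5.5236 = 1 - 0.201 = 0.799

0.799


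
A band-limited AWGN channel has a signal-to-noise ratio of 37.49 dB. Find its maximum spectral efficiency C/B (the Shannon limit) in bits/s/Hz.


SNR_linear = 10^(37.49/10) = 5610.4798; C/B = log2(1 + SNR_linear) = log2(1 + 5610.4798) = 12.4542

12.4542 bits/s/Hz


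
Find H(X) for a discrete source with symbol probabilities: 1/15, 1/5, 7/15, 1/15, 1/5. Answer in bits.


H = -sum(p_i * log2(p_i)). Terms: -(1/15)*log2(1/15) = 0.260459; -(1/5)*log2(1/5) = 0.464386; -(7/15)*log2(7/15) = 0.513117; -(1/15)*log2(1/15) = 0.260459; -(1/5)*log2(1/5) = 0.464386. H = 0.260459 + 0.464386 + 0.513117 + 0.260459 + 0.464386 = 1.9628

1.9628 bits


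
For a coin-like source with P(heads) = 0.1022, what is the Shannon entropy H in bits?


H = -p*log2(p) - (1-p)*log2(1-p). -0.1022*log2(0.1022) = 0.336292; -0.8978*log2(0.8978) = 0.139638. H = 0.336292 + 0.139638 = 0.4759

0.4759 bits


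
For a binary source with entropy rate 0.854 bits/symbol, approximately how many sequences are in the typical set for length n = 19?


log2|A_typical| = nH = 19 * 0.854 = 16.226, so |A_typical| ~ 2^16.226 = 7.665e+04

7.665e+04


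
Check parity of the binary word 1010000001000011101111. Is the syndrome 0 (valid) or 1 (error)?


Syndrome = XOR of all bits = 1 XOR 0 XOR 1 XOR 0 XOR 0 XOR 0 XOR 0 XOR 0 XOR 0 XOR 1 XOR 0 XOR 0 XOR 0 XOR 0 XOR 1 XOR 1 XOR 1 XOR 0 XOR 1 XOR 1 XOR 1 XOR 1 = 0

0


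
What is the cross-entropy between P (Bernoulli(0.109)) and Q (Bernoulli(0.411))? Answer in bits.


H(P,Q) = -p*log2(q) - (1-p)*log2(1-q). -0.109*log2(0.411) = 0.139824; -0.891*log2(0.589) = 0.680421. H(P,Q) = 0.139824 + 0.680421 = 0.8202

0.8202 bits


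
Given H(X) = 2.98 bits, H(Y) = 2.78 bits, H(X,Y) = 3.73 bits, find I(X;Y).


I(X;Y) = H(X) + H(Y) - H(X,Y) = 2.98 + 2.78 - 3.73 = 2.03

2.03 bits


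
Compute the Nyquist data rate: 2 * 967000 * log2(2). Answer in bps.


Rate = 2 * B * log2(M) = 2 * 967000 * 1.0 = 1934000.0

1934000.0 bps


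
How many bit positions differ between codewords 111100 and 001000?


Count differing positions: ^ ^ . ^ . . = 3 differences

3


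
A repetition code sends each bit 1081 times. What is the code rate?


Rate = k/n = 1/1081

1/1081


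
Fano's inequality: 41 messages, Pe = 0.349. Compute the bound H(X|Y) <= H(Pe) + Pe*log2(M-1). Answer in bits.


H(Pe) = -Pe*log2(Pe) - (1-Pe)*log2(1-Pe) = -0.349*log2(0.349) - 0.651*log2(0.651) = 0.530027 + 0.403145 = 0.9332. Pe*log2(M-1) = 0.349*log2(40) = 1.857353. Bound = H(Pe) + Pe*log2(M-1) = 0.530027 + 0.403145 + 1.857353 = 2.7905

2.7905 bits


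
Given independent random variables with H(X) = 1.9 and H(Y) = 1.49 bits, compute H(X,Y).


For independent variables, H(X,Y) = H(X) + H(Y) = 1.9 + 1.49 = 3.39

3.39 bits


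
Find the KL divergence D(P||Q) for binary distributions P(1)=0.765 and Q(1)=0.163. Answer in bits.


KL = p*log2(p/q) + (1-p)*log2((1-p)/(1-q)) = 0.765*log2(0.765/0.163) + 0.235*log2(0.235/0.837) = 1.2757

1.2757 bits


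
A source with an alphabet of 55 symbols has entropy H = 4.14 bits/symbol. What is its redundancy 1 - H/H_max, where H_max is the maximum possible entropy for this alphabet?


H_max = log2(K) = log2(55) = 5.7814 bits/symbol. Redundancy = 1 - H/H_max = 1 - 4.14/5.7814 = 1 - 0.7161 = 0.2839

0.2839


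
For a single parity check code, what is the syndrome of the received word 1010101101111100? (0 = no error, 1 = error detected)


Syndrome = XOR of all bits = 1 XOR 0 XOR 1 XOR 0 XOR 1 XOR 0 XOR 1 XOR 1 XOR 0 XOR 1 XOR 1 XOR 1 XOR 1 XOR 1 XOR 0 XOR 0 = 0

0


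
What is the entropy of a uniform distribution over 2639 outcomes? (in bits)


H = log2(n) = log2(2639) = 11.3658

11.3658 bits


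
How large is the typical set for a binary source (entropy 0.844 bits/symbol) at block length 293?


log2|A_typical| = nH = 293 * 0.844 = 247.292, so |A_typical| ~ 2^247.292 = 2.769e+74

2.769e+74


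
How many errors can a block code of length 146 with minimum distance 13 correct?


Correction capability = floor((d-1)/2) = floor((13-1)/2) = 6

6 errors


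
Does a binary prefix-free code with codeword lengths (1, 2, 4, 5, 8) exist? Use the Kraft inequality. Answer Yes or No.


Kraft sum = sum(2^(-l_i)) = 0.8477, need <= 1. Result: satisfied (a binary prefix-free code with these lengths exists)

Yes


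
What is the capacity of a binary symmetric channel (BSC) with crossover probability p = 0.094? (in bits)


H(p) = -p*log2(p) - (1-p)*log2(1-p) = -0.094*log2(0.094) - 0.906*log2(0.906) = 0.320652 + 0.129030 = 0.4497. C = 1 - H(p) = 1 - 0.4497 = 0.5503

0.5503 bits


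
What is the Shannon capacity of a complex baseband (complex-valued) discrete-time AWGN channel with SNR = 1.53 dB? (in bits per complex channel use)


SNR_linear = 10^(1.53/10) = 1.4223; C = log2(1 + SNR_linear) = log2(1 + 1.4223) = 1.2764

1.2764 bits/channel use


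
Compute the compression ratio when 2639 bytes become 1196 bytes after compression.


Ratio = original / compressed = 2639 / 1196 = 2.2065

2.2065


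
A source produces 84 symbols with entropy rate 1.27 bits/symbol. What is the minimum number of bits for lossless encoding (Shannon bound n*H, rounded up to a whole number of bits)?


Minimum bits >= n * H = 84 * 1.27 = 106.68, rounded up to a whole number of bits = 107

107 bits


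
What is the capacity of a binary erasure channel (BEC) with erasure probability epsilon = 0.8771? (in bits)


C = 1 - epsilon = 1 - 0.8771 = 0.1229

0.1229 bits


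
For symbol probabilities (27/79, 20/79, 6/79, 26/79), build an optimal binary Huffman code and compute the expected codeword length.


Huffman construction (repeatedly merge the two least-probable nodes; each merge adds 1 bit to every symbol beneath it): 6/79 + 20/79 = 26/79; 26/79 + 26/79 = 52/79; 27/79 + 52/79 = 1. Resulting codeword lengths (in the order the probabilities were given): (1, 3, 3, 2). L_avg = sum(p_i * l_i) = 27/79*1 + 20/79*3 + 6/79*3 + 26/79*2 = 157/79 = 1.9873

1.9873 bits


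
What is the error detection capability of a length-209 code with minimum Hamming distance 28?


Detection capability = d_min - 1 = 28 - 1 = 27

27 errors


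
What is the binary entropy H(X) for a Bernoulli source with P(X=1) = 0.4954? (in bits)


H = -p*log2(p) - (1-p)*log2(1-p). -0.4954*log2(0.4954) = 0.502006; -0.5046*log2(0.5046) = 0.497933. H = 0.502006 + 0.497933 = 0.9999

0.9999 bits


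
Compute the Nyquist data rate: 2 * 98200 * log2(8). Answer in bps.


Rate = 2 * B * log2(M) = 2 * 98200 * 3.0 = 589200.0

589200.0 bps


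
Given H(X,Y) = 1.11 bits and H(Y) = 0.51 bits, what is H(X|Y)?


H(X|Y) = H(X,Y) - H(Y) = 1.11 - 0.51 = 0.6

0.6 bits


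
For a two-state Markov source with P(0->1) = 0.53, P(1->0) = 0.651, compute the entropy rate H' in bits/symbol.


Stationary distribution: pi_0 = p10/(p01+p10) = 0.5512, pi_1 = 0.4488. Entropy rate H' = pi_0*H(p01) + pi_1*H(p10) = 0.5512*0.9974 + 0.4488*0.9332 = 0.9686

0.9686 bits/symbol


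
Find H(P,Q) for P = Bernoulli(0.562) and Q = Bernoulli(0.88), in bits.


H(P,Q) = -p*log2(q) - (1-p)*log2(1-q). -0.562*log2(0.88) = 0.103647; -0.438*log2(0.12) = 1.339795. H(P,Q) = 0.103647 + 1.339795 = 1.4434

1.4434 bits


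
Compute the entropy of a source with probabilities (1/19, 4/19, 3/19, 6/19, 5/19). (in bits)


H = -sum(p_i * log2(p_i)). Terms: -(1/19)*log2(1/19) = 0.223575; -(4/19)*log2(4/19) = 0.473248; -(3/19)*log2(3/19) = 0.420468; -(6/19)*log2(6/19) = 0.525147; -(5/19)*log2(5/19) = 0.506842. H = 0.223575 + 0.473248 + 0.420468 + 0.525147 + 0.506842 = 2.1493

2.1493 bits


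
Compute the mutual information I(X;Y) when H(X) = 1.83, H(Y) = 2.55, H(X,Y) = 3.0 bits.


I(X;Y) = H(X) + H(Y) - H(X,Y) = 1.83 + 2.55 - 3.0 = 1.38

1.38 bits


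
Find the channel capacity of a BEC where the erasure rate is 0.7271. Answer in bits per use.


C = 1 - epsilon = 1 - 0.7271 = 0.2729

0.2729 bits


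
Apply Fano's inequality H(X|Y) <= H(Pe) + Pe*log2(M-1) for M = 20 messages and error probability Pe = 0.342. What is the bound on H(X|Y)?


H(Pe) = -Pe*log2(Pe) - (1-Pe)*log2(1-Pe) = -0.342*log2(0.342) - 0.658*log2(0.658) = 0.529393 + 0.397327 = 0.9267. Pe*log2(M-1) = 0.342*log2(19) = 1.452791. Bound = H(Pe) + Pe*log2(M-1) = 0.529393 + 0.397327 + 1.452791 = 2.3795

2.3795 bits


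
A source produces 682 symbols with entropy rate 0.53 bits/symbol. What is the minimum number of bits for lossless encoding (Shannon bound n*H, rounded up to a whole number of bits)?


Minimum bits >= n * H = 682 * 0.53 = 361.46, rounded up to a whole number of bits = 362

362 bits


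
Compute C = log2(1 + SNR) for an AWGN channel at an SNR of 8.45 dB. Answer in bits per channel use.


SNR_linear = 10^(8.45/10) = 6.9984; C = log2(1 + SNR_linear) = log2(1 + 6.9984) = 2.9997

2.9997 bits/channel use


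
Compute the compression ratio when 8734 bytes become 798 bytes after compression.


Ratio = original / compressed = 8734 / 798 = 10.9449

10.9449


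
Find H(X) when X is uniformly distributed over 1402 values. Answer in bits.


H = log2(n) = log2(1402) = 10.4533

10.4533 bits


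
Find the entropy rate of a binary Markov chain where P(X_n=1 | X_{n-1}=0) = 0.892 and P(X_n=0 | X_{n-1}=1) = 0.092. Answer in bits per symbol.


Stationary distribution: pi_0 = p10/(p01+p10) = 0.0935, pi_1 = 0.9065. Entropy rate H' = pi_0*H(p01) + pi_1*H(p10) = 0.0935*0.4939 + 0.9065*0.4431 = 0.4479

0.4479 bits/symbol


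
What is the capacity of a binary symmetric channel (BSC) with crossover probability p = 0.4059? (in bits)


H(p) = -p*log2(p) - (1-p)*log2(1-p) = -0.4059*log2(0.4059) - 0.5941*log2(0.5941) = 0.527996 + 0.446301 = 0.9743. C = 1 - H(p) = 1 - 0.9743 = 0.0257

0.0257 bits


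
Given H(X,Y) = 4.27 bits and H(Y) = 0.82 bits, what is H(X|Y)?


H(X|Y) = H(X,Y) - H(Y) = 4.27 - 0.82 = 3.45

3.45 bits


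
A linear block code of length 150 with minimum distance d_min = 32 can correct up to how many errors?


Correction capability = floor((d-1)/2) = floor((32-1)/2) = 15

15 errors


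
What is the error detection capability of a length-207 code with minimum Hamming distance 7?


Detection capability = d_min - 1 = 7 - 1 = 6

6 errors


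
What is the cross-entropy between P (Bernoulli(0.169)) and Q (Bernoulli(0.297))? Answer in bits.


H(P,Q) = -p*log2(q) - (1-p)*log2(1-q). -0.169*log2(0.297) = 0.295998; -0.831*log2(0.703) = 0.422483. H(P,Q) = 0.295998 + 0.422483 = 0.7185

0.7185 bits


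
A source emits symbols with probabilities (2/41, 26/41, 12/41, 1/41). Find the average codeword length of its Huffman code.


Huffman construction (repeatedly merge the two least-probable nodes; each merge adds 1 bit to every symbol beneath it): 1/41 + 2/41 = 3/41; 3/41 + 12/41 = 15/41; 15/41 + 26/41 = 1. Resulting codeword lengths (in the order the probabilities were given): (3, 1, 2, 3). L_avg = sum(p_i * l_i) = 2/41*3 + 26/41*1 + 12/41*2 + 1/41*3 = 59/41 = 1.439

1.439 bits


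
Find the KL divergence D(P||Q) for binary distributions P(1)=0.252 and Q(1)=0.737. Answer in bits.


KL = p*log2(p/q) + (1-p)*log2((1-p)/(1-q)) = 0.252*log2(0.252/0.737) + 0.748*log2(0.748/0.263) = 0.7378

0.7378 bits


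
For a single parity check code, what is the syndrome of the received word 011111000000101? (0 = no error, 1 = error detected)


Syndrome = XOR of all bits = 0 XOR 1 XOR 1 XOR 1 XOR 1 XOR 1 XOR 0 XOR 0 XOR 0 XOR 0 XOR 0 XOR 0 XOR 1 XOR 0 XOR 1 = 1

1


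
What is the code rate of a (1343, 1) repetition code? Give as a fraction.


Rate = k/n = 1/1343

1/1343


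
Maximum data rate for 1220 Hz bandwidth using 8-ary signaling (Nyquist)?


Rate = 2 * B * log2(M) = 2 * 1220 * 3.0 = 7320.0

7320.0 bps


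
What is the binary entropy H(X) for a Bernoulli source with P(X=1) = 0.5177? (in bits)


H = -p*log2(p) - (1-p)*log2(1-p). -0.5177*log2(0.5177) = 0.491718; -0.4823*log2(0.4823) = 0.507378. H = 0.491718 + 0.507378 = 0.9991

0.9991 bits


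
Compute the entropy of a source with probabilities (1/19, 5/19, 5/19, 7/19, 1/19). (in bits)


H = -sum(p_i * log2(p_i)). Terms: -(1/19)*log2(1/19) = 0.223575; -(5/19)*log2(5/19) = 0.506842; -(5/19)*log2(5/19) = 0.506842; -(7/19)*log2(7/19) = 0.530737; -(1/19)*log2(1/19) = 0.223575. H = 0.223575 + 0.506842 + 0.506842 + 0.530737 + 0.223575 = 1.9916

1.9916 bits


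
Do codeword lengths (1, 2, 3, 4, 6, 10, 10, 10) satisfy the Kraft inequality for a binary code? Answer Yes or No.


Kraft sum = sum(2^(-l_i)) = 0.9561, need <= 1. Result: satisfied (a binary prefix-free code with these lengths exists)

Yes


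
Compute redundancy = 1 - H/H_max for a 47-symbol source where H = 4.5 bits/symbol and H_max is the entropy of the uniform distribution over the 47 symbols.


H_max = log2(K) = log2(47) = 5.5546 bits/symbol. Redundancy = 1 - H/H_max = 1 - 4.5/5.5546 = 1 - 0.8101 = 0.1899

0.1899


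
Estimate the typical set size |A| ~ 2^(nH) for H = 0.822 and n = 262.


log2|A_typical| = nH = 262 * 0.822 = 215.364, so |A_typical| ~ 2^215.364 = 6.777e+64

6.777e+64


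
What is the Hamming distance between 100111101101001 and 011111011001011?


Count differing positions: ^ ^ ^ . . . ^ ^ . ^ . . . ^ . = 7 differences

7


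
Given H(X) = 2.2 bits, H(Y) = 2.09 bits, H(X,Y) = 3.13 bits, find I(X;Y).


I(X;Y) = H(X) + H(Y) - H(X,Y) = 2.2 + 2.09 - 3.13 = 1.16

1.16 bits


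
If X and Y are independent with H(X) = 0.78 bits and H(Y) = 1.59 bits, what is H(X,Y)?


For independent variables, H(X,Y) = H(X) + H(Y) = 0.78 + 1.59 = 2.37

2.37 bits


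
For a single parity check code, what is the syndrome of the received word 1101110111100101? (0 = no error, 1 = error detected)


Syndrome = XOR of all bits = 1 XOR 1 XOR 0 XOR 1 XOR 1 XOR 1 XOR 0 XOR 1 XOR 1 XOR 1 XOR 1 XOR 0 XOR 0 XOR 1 XOR 0 XOR 1 = 1

1


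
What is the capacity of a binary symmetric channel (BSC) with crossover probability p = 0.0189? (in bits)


H(p) = -p*log2(p) - (1-p)*log2(1-p) = -0.0189*log2(0.0189) - 0.9811*log2(0.9811) = 0.108211 + 0.027008 = 0.1352. C = 1 - H(p) = 1 - 0.1352 = 0.8648

0.8648 bits


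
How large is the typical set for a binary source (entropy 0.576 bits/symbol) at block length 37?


log2|A_typical| = nH = 37 * 0.576 = 21.312, so |A_typical| ~ 2^21.312 = 2.603e+06

2.603e+06


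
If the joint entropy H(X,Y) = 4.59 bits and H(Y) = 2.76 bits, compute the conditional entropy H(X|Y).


H(X|Y) = H(X,Y) - H(Y) = 4.59 - 2.76 = 1.83

1.83 bits


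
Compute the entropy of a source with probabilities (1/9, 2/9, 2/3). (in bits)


H = -sum(p_i * log2(p_i)). Terms: -(1/9)*log2(1/9) = 0.352214; -(2/9)*log2(2/9) = 0.482206; -(2/3)*log2(2/3) = 0.389975. H = 0.352214 + 0.482206 + 0.389975 = 1.2244

1.2244 bits


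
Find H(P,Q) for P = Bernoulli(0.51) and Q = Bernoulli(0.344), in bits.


H(P,Q) = -p*log2(q) - (1-p)*log2(1-q). -0.51*log2(0.344) = 0.785155; -0.49*log2(0.656) = 0.298034. H(P,Q) = 0.785155 + 0.298034 = 1.0832

1.0832 bits


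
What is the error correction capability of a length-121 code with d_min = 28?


Correction capability = floor((d-1)/2) = floor((28-1)/2) = 13

13 errors


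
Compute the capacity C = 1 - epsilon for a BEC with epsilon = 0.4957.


C = 1 - epsilon = 1 - 0.4957 = 0.5043

0.5043 bits


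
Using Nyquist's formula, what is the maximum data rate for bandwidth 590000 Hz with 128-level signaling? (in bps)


Rate = 2 * B * log2(M) = 2 * 590000 * 7.0 = 8260000.0

8260000.0 bps


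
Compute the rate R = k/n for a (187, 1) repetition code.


Rate = k/n = 1/187

1/187


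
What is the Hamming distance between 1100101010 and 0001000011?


Count differing positions: ^ ^ . ^ ^ . ^ . . ^ = 6 differences

6


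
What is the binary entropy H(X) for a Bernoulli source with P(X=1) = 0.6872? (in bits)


H = -p*log2(p) - (1-p)*log2(1-p). -0.6872*log2(0.6872) = 0.371911; -0.3128*log2(0.3128) = 0.524468. H = 0.371911 + 0.524468 = 0.8964

0.8964 bits


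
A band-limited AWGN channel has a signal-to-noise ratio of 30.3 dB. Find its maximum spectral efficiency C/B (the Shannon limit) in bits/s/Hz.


SNR_linear = 10^(30.3/10) = 1071.5193; C/B = log2(1 + SNR_linear) = log2(1 + 1071.5193) = 10.0668

10.0668 bits/s/Hz


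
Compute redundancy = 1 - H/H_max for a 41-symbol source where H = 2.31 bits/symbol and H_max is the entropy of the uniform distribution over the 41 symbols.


H_max = log2(K) = log2(41) = 5.3576 bits/symbol. Redundancy = 1 - H/H_max = 1 - 2.31/5.3576 = 1 - 0.4312 = 0.5688

0.5688


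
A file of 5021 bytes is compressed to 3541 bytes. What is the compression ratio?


Ratio = original / compressed = 5021 / 3541 = 1.418

1.418


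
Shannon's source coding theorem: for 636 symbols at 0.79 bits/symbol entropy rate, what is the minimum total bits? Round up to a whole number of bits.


Minimum bits >= n * H = 636 * 0.79 = 502.44, rounded up to a whole number of bits = 503

503 bits


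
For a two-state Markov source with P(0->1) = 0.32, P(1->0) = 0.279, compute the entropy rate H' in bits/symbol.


Stationary distribution: pi_0 = p10/(p01+p10) = 0.4658, pi_1 = 0.5342. Entropy rate H' = pi_0*H(p01) + pi_1*H(p10) = 0.4658*0.9044 + 0.5342*0.8541 = 0.8775

0.8775 bits/symbol


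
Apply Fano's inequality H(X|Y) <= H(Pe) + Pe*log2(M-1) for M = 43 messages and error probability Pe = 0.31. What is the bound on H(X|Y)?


H(Pe) = -Pe*log2(Pe) - (1-Pe)*log2(1-Pe) = -0.31*log2(0.31) - 0.69*log2(0.69) = 0.523795 + 0.369379 = 0.8932. Pe*log2(M-1) = 0.31*log2(42) = 1.671618. Bound = H(Pe) + Pe*log2(M-1) = 0.523795 + 0.369379 + 1.671618 = 2.5648

2.5648 bits


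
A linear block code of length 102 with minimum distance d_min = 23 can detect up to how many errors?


Detection capability = d_min - 1 = 23 - 1 = 22

22 errors


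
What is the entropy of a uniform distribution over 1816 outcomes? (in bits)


H = log2(n) = log2(1816) = 10.8265

10.8265 bits


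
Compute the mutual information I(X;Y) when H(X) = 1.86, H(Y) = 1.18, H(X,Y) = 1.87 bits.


I(X;Y) = H(X) + H(Y) - H(X,Y) = 1.86 + 1.18 - 1.87 = 1.17

1.17 bits


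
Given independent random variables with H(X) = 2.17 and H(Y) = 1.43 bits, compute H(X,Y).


For independent variables, H(X,Y) = H(X) + H(Y) = 2.17 + 1.43 = 3.6

3.6 bits


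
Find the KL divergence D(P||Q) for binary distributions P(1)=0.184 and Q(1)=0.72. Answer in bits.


KL = p*log2(p/q) + (1-p)*log2((1-p)/(1-q)) = 0.184*log2(0.184/0.72) + 0.816*log2(0.816/0.28) = 0.897

0.897 bits


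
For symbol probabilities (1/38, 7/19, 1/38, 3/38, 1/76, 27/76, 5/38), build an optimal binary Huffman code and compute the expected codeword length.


Huffman construction (repeatedly merge the two least-probable nodes; each merge adds 1 bit to every symbol beneath it): 1/76 + 1/38 = 3/76; 1/38 + 3/76 = 5/76; 5/76 + 3/38 = 11/76; 5/38 + 11/76 = 21/76; 21/76 + 27/76 = 12/19; 7/19 + 12/19 = 1. Resulting codeword lengths (in the order the probabilities were given): (6, 1, 5, 4, 6, 2, 3). L_avg = sum(p_i * l_i) = 1/38*6 + 7/19*1 + 1/38*5 + 3/38*4 + 1/76*6 + 27/76*2 + 5/38*3 = 41/19 = 2.1579

2.1579 bits


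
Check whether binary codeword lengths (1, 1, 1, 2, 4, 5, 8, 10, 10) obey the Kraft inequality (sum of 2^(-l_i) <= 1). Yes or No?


Kraft sum = sum(2^(-l_i)) = 1.8496, need <= 1. Result: violated (a binary prefix-free code with these lengths cannot exist)

No


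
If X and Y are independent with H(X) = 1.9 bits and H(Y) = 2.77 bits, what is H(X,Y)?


For independent variables, H(X,Y) = H(X) + H(Y) = 1.9 + 2.77 = 4.67

4.67 bits


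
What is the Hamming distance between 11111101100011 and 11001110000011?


Count differing positions: . . ^ ^ . . ^ ^ ^ . . . . . = 5 differences

5


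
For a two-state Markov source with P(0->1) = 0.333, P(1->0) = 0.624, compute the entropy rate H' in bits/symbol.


Stationary distribution: pi_0 = p10/(p01+p10) = 0.652, pi_1 = 0.348. Entropy rate H' = pi_0*H(p01) + pi_1*H(p10) = 0.652*0.918 + 0.348*0.9552 = 0.9309

0.9309 bits/symbol


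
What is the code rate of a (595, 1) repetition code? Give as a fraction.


Rate = k/n = 1/595

1/595


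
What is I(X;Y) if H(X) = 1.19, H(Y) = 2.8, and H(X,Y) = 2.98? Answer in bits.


I(X;Y) = H(X) + H(Y) - H(X,Y) = 1.19 + 2.8 - 2.98 = 1.01

1.01 bits


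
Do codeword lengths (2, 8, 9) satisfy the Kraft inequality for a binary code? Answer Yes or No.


Kraft sum = sum(2^(-l_i)) = 0.2559, need <= 1. Result: satisfied (a binary prefix-free code with these lengths exists)

Yes


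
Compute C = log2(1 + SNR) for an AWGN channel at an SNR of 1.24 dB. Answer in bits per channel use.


SNR_linear = 10^(1.24/10) = 1.3305; C = log2(1 + SNR_linear) = log2(1 + 1.3305) = 1.2206

1.2206 bits/channel use


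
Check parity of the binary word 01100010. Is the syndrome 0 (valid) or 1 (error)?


Syndrome = XOR of all bits = 0 XOR 1 XOR 1 XOR 0 XOR 0 XOR 0 XOR 1 XOR 0 = 1

1


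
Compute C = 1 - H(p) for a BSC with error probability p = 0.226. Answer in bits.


H(p) = -p*log2(p) - (1-p)*log2(1-p) = -0.226*log2(0.226) - 0.774*log2(0.774) = 0.484907 + 0.286066 = 0.771. C = 1 - H(p) = 1 - 0.771 = 0.229

0.229 bits


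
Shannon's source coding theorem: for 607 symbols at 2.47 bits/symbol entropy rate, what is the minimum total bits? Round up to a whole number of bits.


Minimum bits >= n * H = 607 * 2.47 = 1499.29, rounded up to a whole number of bits = 1500

1500 bits


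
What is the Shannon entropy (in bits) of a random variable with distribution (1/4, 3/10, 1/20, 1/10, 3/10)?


H = -sum(p_i * log2(p_i)). Terms: -(1/4)*log2(1/4) = 0.500000; -(3/10)*log2(3/10) = 0.521090; -(1/20)*log2(1/20) = 0.216096; -(1/10)*log2(1/10) = 0.332193; -(3/10)*log2(3/10) = 0.521090. H = 0.500000 + 0.521090 + 0.216096 + 0.332193 + 0.521090 = 2.0905

2.0905 bits


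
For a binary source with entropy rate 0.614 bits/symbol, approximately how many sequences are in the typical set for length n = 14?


log2|A_typical| = nH = 14 * 0.614 = 8.596, so |A_typical| ~ 2^8.596 = 3.869e+02

3.869e+02


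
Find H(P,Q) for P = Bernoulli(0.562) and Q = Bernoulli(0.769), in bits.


H(P,Q) = -p*log2(q) - (1-p)*log2(1-q). -0.562*log2(0.769) = 0.212967; -0.438*log2(0.231) = 0.925947. H(P,Q) = 0.212967 + 0.925947 = 1.1389

1.1389 bits


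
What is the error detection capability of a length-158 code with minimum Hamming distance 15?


Detection capability = d_min - 1 = 15 - 1 = 14

14 errors


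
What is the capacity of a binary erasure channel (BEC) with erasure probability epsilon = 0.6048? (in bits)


C = 1 - epsilon = 1 - 0.6048 = 0.3952

0.3952 bits


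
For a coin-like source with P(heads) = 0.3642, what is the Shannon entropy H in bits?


H = -p*log2(p) - (1-p)*log2(1-p). -0.3642*log2(0.3642) = 0.530711; -0.6358*log2(0.6358) = 0.415403. H = 0.530711 + 0.415403 = 0.9461

0.9461 bits


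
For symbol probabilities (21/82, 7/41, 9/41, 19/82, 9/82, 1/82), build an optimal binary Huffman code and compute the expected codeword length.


Huffman construction (repeatedly merge the two least-probable nodes; each merge adds 1 bit to every symbol beneath it): 1/82 + 9/82 = 5/41; 5/41 + 7/41 = 12/41; 9/41 + 19/82 = 37/82; 21/82 + 12/41 = 45/82; 37/82 + 45/82 = 1. Resulting codeword lengths (in the order the probabilities were given): (2, 3, 2, 2, 4, 4). L_avg = sum(p_i * l_i) = 21/82*2 + 7/41*3 + 9/41*2 + 19/82*2 + 9/82*4 + 1/82*4 = 99/41 = 2.4146

2.4146 bits


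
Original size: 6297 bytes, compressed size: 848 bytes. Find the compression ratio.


Ratio = original / compressed = 6297 / 848 = 7.4257

7.4257


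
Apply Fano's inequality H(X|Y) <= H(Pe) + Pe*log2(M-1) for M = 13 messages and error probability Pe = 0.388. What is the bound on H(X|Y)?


H(Pe) = -Pe*log2(Pe) - (1-Pe)*log2(1-Pe) = -0.388*log2(0.388) - 0.612*log2(0.612) = 0.529958 + 0.433539 = 0.9635. Pe*log2(M-1) = 0.388*log2(12) = 1.390965. Bound = H(Pe) + Pe*log2(M-1) = 0.529958 + 0.433539 + 1.390965 = 2.3545

2.3545 bits


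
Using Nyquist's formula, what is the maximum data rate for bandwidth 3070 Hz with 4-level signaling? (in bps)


Rate = 2 * B * log2(M) = 2 * 3070 * 2.0 = 12280.0

12280.0 bps


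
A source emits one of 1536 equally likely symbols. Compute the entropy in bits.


H = log2(n) = log2(1536) = 10.585

10.585 bits


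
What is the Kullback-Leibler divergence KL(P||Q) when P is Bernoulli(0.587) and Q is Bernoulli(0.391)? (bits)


KL = p*log2(p/q) + (1-p)*log2((1-p)/(1-q)) = 0.587*log2(0.587/0.391) + 0.413*log2(0.413/0.609) = 0.1127

0.1127 bits


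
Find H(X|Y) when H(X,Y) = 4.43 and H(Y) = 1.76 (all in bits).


H(X|Y) = H(X,Y) - H(Y) = 4.43 - 1.76 = 2.67

2.67 bits


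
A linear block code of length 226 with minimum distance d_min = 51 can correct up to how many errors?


Correction capability = floor((d-1)/2) = floor((51-1)/2) = 25

25 errors


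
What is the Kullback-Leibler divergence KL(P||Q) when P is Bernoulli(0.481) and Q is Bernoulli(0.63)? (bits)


KL = p*log2(p/q) + (1-p)*log2((1-p)/(1-q)) = 0.481*log2(0.481/0.63) + 0.519*log2(0.519/0.37) = 0.0661

0.0661 bits


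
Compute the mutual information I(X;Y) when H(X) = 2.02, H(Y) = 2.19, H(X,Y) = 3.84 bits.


I(X;Y) = H(X) + H(Y) - H(X,Y) = 2.02 + 2.19 - 3.84 = 0.37

0.37 bits


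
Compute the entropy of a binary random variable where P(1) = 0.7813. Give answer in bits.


H = -p*log2(p) - (1-p)*log2(1-p). -0.7813*log2(0.7813) = 0.278183; -0.2187*log2(0.2187) = 0.479604. H = 0.278183 + 0.479604 = 0.7578

0.7578 bits


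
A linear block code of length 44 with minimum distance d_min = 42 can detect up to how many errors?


Detection capability = d_min - 1 = 42 - 1 = 41

41 errors


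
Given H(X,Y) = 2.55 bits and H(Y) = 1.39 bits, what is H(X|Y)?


H(X|Y) = H(X,Y) - H(Y) = 2.55 - 1.39 = 1.16

1.16 bits


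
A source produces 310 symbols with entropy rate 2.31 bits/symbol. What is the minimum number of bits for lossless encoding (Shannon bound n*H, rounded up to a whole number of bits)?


Minimum bits >= n * H = 310 * 2.31 = 716.1, rounded up to a whole number of bits = 717

717 bits


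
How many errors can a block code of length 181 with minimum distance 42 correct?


Correction capability = floor((d-1)/2) = floor((42-1)/2) = 20

20 errors


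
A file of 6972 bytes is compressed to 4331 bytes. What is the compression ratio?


Ratio = original / compressed = 6972 / 4331 = 1.6098

1.6098


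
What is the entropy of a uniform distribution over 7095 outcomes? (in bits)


H = log2(n) = log2(7095) = 12.7926

12.7926 bits


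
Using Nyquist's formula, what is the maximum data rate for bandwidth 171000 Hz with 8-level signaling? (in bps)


Rate = 2 * B * log2(M) = 2 * 171000 * 3.0 = 1026000.0

1026000.0 bps


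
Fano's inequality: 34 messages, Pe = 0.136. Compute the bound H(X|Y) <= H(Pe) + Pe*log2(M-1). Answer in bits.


H(Pe) = -Pe*log2(Pe) - (1-Pe)*log2(1-Pe) = -0.136*log2(0.136) - 0.864*log2(0.864) = 0.391452 + 0.182215 = 0.5737. Pe*log2(M-1) = 0.136*log2(33) = 0.686038. Bound = H(Pe) + Pe*log2(M-1) = 0.391452 + 0.182215 + 0.686038 = 1.2597

1.2597 bits


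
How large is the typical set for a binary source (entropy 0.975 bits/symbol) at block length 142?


log2|A_typical| = nH = 142 * 0.975 = 138.45, so |A_typical| ~ 2^138.45 = 4.760e+41

4.760e+41


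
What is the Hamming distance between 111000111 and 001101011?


Count differing positions: ^ ^ . ^ . ^ ^ . . = 5 differences

5


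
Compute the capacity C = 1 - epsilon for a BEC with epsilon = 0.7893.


C = 1 - epsilon = 1 - 0.7893 = 0.2107

0.2107 bits


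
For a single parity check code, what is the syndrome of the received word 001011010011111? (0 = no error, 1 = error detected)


Syndrome = XOR of all bits = 0 XOR 0 XOR 1 XOR 0 XOR 1 XOR 1 XOR 0 XOR 1 XOR 0 XOR 0 XOR 1 XOR 1 XOR 1 XOR 1 XOR 1 = 1

1


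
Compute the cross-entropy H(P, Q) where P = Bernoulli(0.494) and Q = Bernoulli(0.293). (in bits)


H(P,Q) = -p*log2(q) - (1-p)*log2(1-q). -0.494*log2(0.293) = 0.874888; -0.506*log2(0.707) = 0.253110. H(P,Q) = 0.874888 + 0.253110 = 1.128

1.128 bits


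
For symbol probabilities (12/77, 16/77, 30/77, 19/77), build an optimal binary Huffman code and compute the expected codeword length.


Huffman construction (repeatedly merge the two least-probable nodes; each merge adds 1 bit to every symbol beneath it): 12/77 + 16/77 = 4/11; 19/77 + 4/11 = 47/77; 30/77 + 47/77 = 1. Resulting codeword lengths (in the order the probabilities were given): (3, 3, 1, 2). L_avg = sum(p_i * l_i) = 12/77*3 + 16/77*3 + 30/77*1 + 19/77*2 = 152/77 = 1.974

1.974 bits


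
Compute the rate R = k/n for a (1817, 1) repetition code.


Rate = k/n = 1/1817

1/1817


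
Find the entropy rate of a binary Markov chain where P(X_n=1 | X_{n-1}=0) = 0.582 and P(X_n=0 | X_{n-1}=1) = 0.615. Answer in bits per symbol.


Stationary distribution: pi_0 = p10/(p01+p10) = 0.5138, pi_1 = 0.4862. Entropy rate H' = pi_0*H(p01) + pi_1*H(p10) = 0.5138*0.9805 + 0.4862*0.9615 = 0.9713

0.9713 bits/symbol


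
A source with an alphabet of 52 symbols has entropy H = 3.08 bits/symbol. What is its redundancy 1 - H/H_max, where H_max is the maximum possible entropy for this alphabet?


H_max = log2(K) = log2(52) = 5.7004 bits/symbol. Redundancy = 1 - H/H_max = 1 - 3.08/5.7004 = 1 - 0.5403 = 0.4597

0.4597


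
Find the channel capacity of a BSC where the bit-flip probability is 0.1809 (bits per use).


H(p) = -p*log2(p) - (1-p)*log2(1-p) = -0.1809*log2(0.1809) - 0.8191*log2(0.8191) = 0.446232 + 0.235809 = 0.682. C = 1 - H(p) = 1 - 0.682 = 0.318

0.318 bits


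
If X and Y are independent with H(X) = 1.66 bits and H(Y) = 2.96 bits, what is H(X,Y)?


For independent variables, H(X,Y) = H(X) + H(Y) = 1.66 + 2.96 = 4.62

4.62 bits


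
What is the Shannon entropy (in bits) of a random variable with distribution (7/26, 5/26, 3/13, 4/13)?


H = -sum(p_i * log2(p_i)). Terms: -(7/26)*log2(7/26) = 0.509677; -(5/26)*log2(5/26) = 0.457406; -(3/13)*log2(3/13) = 0.488187; -(4/13)*log2(4/13) = 0.523212. H = 0.509677 + 0.457406 + 0.488187 + 0.523212 = 1.9785

1.9785 bits


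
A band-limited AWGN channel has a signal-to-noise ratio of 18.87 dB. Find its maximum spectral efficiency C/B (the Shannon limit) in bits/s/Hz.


SNR_linear = 10^(18.87/10) = 77.0903; C/B = log2(1 + SNR_linear) = log2(1 + 77.0903) = 6.2871

6.2871 bits/s/Hz


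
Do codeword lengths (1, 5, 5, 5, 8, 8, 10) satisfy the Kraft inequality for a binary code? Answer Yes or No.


Kraft sum = sum(2^(-l_i)) = 0.6025, need <= 1. Result: satisfied (a binary prefix-free code with these lengths exists)

Yes


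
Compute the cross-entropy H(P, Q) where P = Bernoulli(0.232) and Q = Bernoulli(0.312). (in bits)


H(P,Q) = -p*log2(q) - (1-p)*log2(1-q). -0.232*log2(0.312) = 0.389849; -0.768*log2(0.688) = 0.414351. H(P,Q) = 0.389849 + 0.414351 = 0.8042

0.8042 bits


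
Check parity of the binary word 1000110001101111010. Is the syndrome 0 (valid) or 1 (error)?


Syndrome = XOR of all bits = 1 XOR 0 XOR 0 XOR 0 XOR 1 XOR 1 XOR 0 XOR 0 XOR 0 XOR 1 XOR 1 XOR 0 XOR 1 XOR 1 XOR 1 XOR 1 XOR 0 XOR 1 XOR 0 = 0

0


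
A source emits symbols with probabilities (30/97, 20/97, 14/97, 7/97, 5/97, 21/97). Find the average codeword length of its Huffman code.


Huffman construction (repeatedly merge the two least-probable nodes; each merge adds 1 bit to every symbol beneath it): 5/97 + 7/97 = 12/97; 12/97 + 14/97 = 26/97; 20/97 + 21/97 = 41/97; 26/97 + 30/97 = 56/97; 41/97 + 56/97 = 1. Resulting codeword lengths (in the order the probabilities were given): (2, 2, 3, 4, 4, 2). L_avg = sum(p_i * l_i) = 30/97*2 + 20/97*2 + 14/97*3 + 7/97*4 + 5/97*4 + 21/97*2 = 232/97 = 2.3918

2.3918 bits


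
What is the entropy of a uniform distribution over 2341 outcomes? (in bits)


H = log2(n) = log2(2341) = 11.1929

11.1929 bits


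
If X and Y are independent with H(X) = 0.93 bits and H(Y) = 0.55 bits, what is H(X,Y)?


For independent variables, H(X,Y) = H(X) + H(Y) = 0.93 + 0.55 = 1.48

1.48 bits


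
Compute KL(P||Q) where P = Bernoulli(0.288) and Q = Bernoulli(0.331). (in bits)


KL = p*log2(p/q) + (1-p)*log2((1-p)/(1-q)) = 0.288*log2(0.288/0.331) + 0.712*log2(0.712/0.669) = 0.0062

0.0062 bits


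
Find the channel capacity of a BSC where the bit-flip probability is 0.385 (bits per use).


H(p) = -p*log2(p) - (1-p)*log2(1-p) = -0.385*log2(0.385) - 0.615*log2(0.615) = 0.530172 + 0.431325 = 0.9615. C = 1 - H(p) = 1 - 0.9615 = 0.0385

0.0385 bits


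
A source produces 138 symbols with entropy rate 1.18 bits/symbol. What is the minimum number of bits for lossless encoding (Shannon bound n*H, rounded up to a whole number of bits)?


Minimum bits >= n * H = 138 * 1.18 = 162.84, rounded up to a whole number of bits = 163

163 bits


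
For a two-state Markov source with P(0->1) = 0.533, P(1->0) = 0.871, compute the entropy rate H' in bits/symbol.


Stationary distribution: pi_0 = p10/(p01+p10) = 0.6204, pi_1 = 0.3796. Entropy rate H' = pi_0*H(p01) + pi_1*H(p10) = 0.6204*0.9969 + 0.3796*0.5547 = 0.829

0.829 bits/symbol


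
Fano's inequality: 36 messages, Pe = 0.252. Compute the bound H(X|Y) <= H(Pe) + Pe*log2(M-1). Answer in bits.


H(Pe) = -Pe*log2(Pe) - (1-Pe)*log2(1-Pe) = -0.252*log2(0.252) - 0.748*log2(0.748) = 0.501103 + 0.313330 = 0.8144. Pe*log2(M-1) = 0.252*log2(35) = 1.292579. Bound = H(Pe) + Pe*log2(M-1) = 0.501103 + 0.313330 + 1.292579 = 2.107

2.107 bits


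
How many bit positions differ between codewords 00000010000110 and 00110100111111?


Count differing positions: . . ^ ^ . ^ ^ . ^ ^ ^ . . ^ = 8 differences

8


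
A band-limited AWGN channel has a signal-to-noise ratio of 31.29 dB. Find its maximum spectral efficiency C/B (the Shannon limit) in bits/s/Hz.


SNR_linear = 10^(31.29/10) = 1345.8604; C/B = log2(1 + SNR_linear) = log2(1 + 1345.8604) = 10.3954

10.3954 bits/s/Hz


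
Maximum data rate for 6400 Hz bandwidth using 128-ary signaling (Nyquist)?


Rate = 2 * B * log2(M) = 2 * 6400 * 7.0 = 89600.0

89600.0 bps


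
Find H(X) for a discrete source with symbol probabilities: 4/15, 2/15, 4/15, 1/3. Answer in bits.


H = -sum(p_i * log2(p_i)). Terms: -(4/15)*log2(4/15) = 0.508504; -(2/15)*log2(2/15) = 0.387585; -(4/15)*log2(4/15) = 0.508504; -(1/3)*log2(1/3) = 0.528321. H = 0.508504 + 0.387585 + 0.508504 + 0.528321 = 1.9329

1.9329 bits


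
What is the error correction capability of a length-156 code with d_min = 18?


Correction capability = floor((d-1)/2) = floor((18-1)/2) = 8

8 errors


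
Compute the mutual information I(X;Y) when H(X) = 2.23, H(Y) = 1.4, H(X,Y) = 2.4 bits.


I(X;Y) = H(X) + H(Y) - H(X,Y) = 2.23 + 1.4 - 2.4 = 1.23

1.23 bits


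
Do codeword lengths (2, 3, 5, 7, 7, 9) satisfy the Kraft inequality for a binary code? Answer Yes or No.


Kraft sum = sum(2^(-l_i)) = 0.4238, need <= 1. Result: satisfied (a binary prefix-free code with these lengths exists)

Yes


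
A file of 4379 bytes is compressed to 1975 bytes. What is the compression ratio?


Ratio = original / compressed = 4379 / 1975 = 2.2172

2.2172


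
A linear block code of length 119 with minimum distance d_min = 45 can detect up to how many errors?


Detection capability = d_min - 1 = 45 - 1 = 44

44 errors


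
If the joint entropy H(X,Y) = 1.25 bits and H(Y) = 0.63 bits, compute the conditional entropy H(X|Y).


H(X|Y) = H(X,Y) - H(Y) = 1.25 - 0.63 = 0.62

0.62 bits


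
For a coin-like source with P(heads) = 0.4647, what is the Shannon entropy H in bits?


H = -p*log2(p) - (1-p)*log2(1-p). -0.4647*log2(0.4647) = 0.513786; -0.5353*log2(0.5353) = 0.482616. H = 0.513786 + 0.482616 = 0.9964

0.9964 bits


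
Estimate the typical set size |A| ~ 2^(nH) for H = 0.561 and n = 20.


log2|A_typical| = nH = 20 * 0.561 = 11.22, so |A_typical| ~ 2^11.22 = 2.385e+03

2.385e+03


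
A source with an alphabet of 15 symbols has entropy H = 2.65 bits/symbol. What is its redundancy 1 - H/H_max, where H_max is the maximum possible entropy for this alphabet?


H_max = log2(K) = log2(15) = 3.9069 bits/symbol. Redundancy = 1 - H/H_max = 1 - 2.65/3.9069 = 1 - 0.6783 = 0.3217

0.3217


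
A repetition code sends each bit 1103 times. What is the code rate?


Rate = k/n = 1/1103

1/1103


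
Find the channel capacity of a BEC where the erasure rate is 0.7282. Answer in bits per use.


C = 1 - epsilon = 1 - 0.7282 = 0.2718

0.2718 bits


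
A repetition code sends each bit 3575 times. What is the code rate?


Rate = k/n = 1/3575

1/3575


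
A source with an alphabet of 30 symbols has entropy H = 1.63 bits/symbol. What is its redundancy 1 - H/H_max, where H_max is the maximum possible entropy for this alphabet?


H_max = log2(K) = log2(30) = 4.9069 bits/symbol. Redundancy = 1 - H/H_max = 1 - 1.63/4.9069 = 1 - 0.3322 = 0.6678

0.6678


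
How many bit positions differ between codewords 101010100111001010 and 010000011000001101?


Count differing positions: ^ ^ ^ . ^ . ^ ^ ^ ^ ^ ^ . . . ^ ^ ^ = 13 differences

13


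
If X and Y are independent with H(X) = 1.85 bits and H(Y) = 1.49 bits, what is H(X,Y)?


For independent variables, H(X,Y) = H(X) + H(Y) = 1.85 + 1.49 = 3.34

3.34 bits


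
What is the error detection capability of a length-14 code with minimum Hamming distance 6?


Detection capability = d_min - 1 = 6 - 1 = 5

5 errors


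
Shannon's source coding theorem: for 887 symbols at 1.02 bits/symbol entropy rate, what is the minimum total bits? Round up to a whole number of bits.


Minimum bits >= n * H = 887 * 1.02 = 904.74, rounded up to a whole number of bits = 905

905 bits


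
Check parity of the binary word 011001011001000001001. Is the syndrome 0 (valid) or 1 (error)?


Syndrome = XOR of all bits = 0 XOR 1 XOR 1 XOR 0 XOR 0 XOR 1 XOR 0 XOR 1 XOR 1 XOR 0 XOR 0 XOR 1 XOR 0 XOR 0 XOR 0 XOR 0 XOR 0 XOR 1 XOR 0 XOR 0 XOR 1 = 0

0


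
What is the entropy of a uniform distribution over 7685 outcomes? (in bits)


H = log2(n) = log2(7685) = 12.9078

12.9078 bits


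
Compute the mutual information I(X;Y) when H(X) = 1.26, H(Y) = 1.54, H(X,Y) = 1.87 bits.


I(X;Y) = H(X) + H(Y) - H(X,Y) = 1.26 + 1.54 - 1.87 = 0.93

0.93 bits


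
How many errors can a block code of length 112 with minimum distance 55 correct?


Correction capability = floor((d-1)/2) = floor((55-1)/2) = 27

27 errors


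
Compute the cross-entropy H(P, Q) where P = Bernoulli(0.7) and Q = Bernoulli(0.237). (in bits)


H(P,Q) = -p*log2(q) - (1-p)*log2(1-q). -0.7*log2(0.237) = 1.453929; -0.3*log2(0.763) = 0.117074. H(P,Q) = 1.453929 + 0.117074 = 1.571

1.571 bits


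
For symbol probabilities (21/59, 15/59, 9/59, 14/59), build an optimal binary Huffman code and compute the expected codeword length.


Huffman construction (repeatedly merge the two least-probable nodes; each merge adds 1 bit to every symbol beneath it): 9/59 + 14/59 = 23/59; 15/59 + 21/59 = 36/59; 23/59 + 36/59 = 1. Resulting codeword lengths (in the order the probabilities were given): (2, 2, 2, 2). L_avg = sum(p_i * l_i) = 21/59*2 + 15/59*2 + 9/59*2 + 14/59*2 = 2

2.0 bits
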